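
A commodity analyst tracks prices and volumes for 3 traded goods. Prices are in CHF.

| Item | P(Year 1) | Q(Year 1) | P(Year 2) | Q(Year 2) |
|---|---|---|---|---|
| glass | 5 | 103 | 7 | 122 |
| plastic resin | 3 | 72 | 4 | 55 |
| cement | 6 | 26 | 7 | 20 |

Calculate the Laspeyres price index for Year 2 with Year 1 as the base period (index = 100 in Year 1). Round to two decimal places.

134.27

Laspeyres price index uses base-period quantities as weights.
ΣP(Year 2)·Q(Year 1) = 7×103 + 4×72 + 7×26 = 721 + 288 + 182 = 1191
ΣP(Year 1)·Q(Year 1) = 5×103 + 3×72 + 6×26 = 515 + 216 + 156 = 887
Index = 1191 / 887 × 100 = 134.2728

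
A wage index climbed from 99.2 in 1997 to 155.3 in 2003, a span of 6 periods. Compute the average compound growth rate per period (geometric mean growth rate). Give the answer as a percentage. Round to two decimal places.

Growth factor = (155.3/99.2)^(1/6) = (1.565524)^(1/6) = 1.077565
Growth rate = 1.077565 − 1 = 0.077565 = 7.7565%

7.76%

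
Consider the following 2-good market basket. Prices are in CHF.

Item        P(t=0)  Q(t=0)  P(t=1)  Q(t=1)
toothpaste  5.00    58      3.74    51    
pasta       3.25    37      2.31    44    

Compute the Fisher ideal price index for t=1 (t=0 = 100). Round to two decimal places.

Laspeyres component (base-period weights):
ΣP(t=1)Q(t=0) = 3.74×58 + 2.31×37 = 216.92 + 85.47 = 302.39
ΣP(t=0)Q(t=0) = 5.00×58 + 3.25×37 = 290 + 120.25 = 410.25
L = 302.39 / 410.25 × 100 = 73.7087
Paasche component (current-period weights):
ΣP(t=1)Q(t=1) = 3.74×51 + 2.31×44 = 190.74 + 101.64 = 292.38
ΣP(t=0)Q(t=1) = 5.00×51 + 3.25×44 = 255 + 143 = 398
P = 292.38 / 398 × 100 = 73.4623
Fisher = √(L × P) = √(73.7087 × 73.4623) = 73.5854

73.59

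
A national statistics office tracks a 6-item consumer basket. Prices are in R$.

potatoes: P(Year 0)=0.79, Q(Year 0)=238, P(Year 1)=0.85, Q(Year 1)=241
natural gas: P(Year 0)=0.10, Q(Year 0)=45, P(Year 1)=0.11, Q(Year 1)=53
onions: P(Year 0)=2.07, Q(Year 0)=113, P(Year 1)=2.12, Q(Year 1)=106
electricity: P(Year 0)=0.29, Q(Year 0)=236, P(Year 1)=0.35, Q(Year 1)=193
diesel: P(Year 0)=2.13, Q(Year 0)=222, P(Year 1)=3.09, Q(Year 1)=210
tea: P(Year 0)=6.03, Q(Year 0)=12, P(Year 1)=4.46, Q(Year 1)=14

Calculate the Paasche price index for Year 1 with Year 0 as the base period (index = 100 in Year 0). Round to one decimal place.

121.1

Paasche price index uses current-period quantities as weights.
ΣP(Year 1)·Q(Year 1) = 0.85×241 + 0.11×53 + 2.12×106 + 0.35×193 + 3.09×210 + 4.46×14 = 204.85 + 5.83 + 224.72 + 67.55 + 648.9 + 62.44 = 1214.29
ΣP(Year 0)·Q(Year 1) = 0.79×241 + 0.10×53 + 2.07×106 + 0.29×193 + 2.13×210 + 6.03×14 = 190.39 + 5.3 + 219.42 + 55.97 + 447.3 + 84.42 = 1002.8
Index = 1214.29 / 1002.8 × 100 = 121.0899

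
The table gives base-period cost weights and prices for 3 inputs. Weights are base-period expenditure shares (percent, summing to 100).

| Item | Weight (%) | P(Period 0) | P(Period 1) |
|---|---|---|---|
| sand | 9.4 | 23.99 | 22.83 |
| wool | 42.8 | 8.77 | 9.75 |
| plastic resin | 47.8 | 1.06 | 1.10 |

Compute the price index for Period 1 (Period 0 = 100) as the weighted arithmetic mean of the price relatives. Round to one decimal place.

sand: 9.4 × (22.83/23.99) = 9.4 × 0.951647 = 8.9455
wool: 42.8 × (9.75/8.77) = 42.8 × 1.111745 = 47.5827
plastic resin: 47.8 × (1.10/1.06) = 47.8 × 1.037736 = 49.6038
Index = Σ wᵢ·(p₁ᵢ/p₀ᵢ) = 8.9455 + 47.5827 + 49.6038 = 106.1319

106.1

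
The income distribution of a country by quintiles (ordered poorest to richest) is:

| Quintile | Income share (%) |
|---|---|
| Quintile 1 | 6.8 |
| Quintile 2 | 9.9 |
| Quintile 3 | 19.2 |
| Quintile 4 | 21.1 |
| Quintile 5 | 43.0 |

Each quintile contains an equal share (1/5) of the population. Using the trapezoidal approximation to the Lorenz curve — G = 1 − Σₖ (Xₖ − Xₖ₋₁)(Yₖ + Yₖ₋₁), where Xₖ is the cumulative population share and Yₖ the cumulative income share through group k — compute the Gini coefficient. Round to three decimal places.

0.334

Cumulative income shares Yₖ: 0.0680, 0.1670, 0.3590, 0.5700, 1.0000
Σ (Xₖ−Xₖ₋₁)(Yₖ+Yₖ₋₁) = (1/5)(0.0680+0.0000) + (1/5)(0.1670+0.0680) + (1/5)(0.3590+0.1670) + (1/5)(0.5700+0.3590) + (1/5)(1.0000+0.5700)
  = 0.0136 + 0.0470 + 0.1052 + 0.1858 + 0.3140 = 0.6656
G = 1 − 0.6656 = 0.3344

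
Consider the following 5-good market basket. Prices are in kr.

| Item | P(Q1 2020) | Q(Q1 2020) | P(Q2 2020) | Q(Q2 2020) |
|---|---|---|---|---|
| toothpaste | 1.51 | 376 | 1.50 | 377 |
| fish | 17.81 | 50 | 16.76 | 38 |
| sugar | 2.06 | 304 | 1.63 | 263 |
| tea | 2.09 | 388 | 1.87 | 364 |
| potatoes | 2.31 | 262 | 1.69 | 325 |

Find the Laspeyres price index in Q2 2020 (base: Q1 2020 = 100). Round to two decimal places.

Laspeyres price index uses base-period quantities as weights.
ΣP(Q2 2020)·Q(Q1 2020) = 1.50×376 + 16.76×50 + 1.63×304 + 1.87×388 + 1.69×262 = 564 + 838 + 495.52 + 725.56 + 442.78 = 3065.86
ΣP(Q1 2020)·Q(Q1 2020) = 1.51×376 + 17.81×50 + 2.06×304 + 2.09×388 + 2.31×262 = 567.76 + 890.5 + 626.24 + 810.92 + 605.22 = 3500.64
Index = 3065.86 / 3500.64 × 100 = 87.5800

87.58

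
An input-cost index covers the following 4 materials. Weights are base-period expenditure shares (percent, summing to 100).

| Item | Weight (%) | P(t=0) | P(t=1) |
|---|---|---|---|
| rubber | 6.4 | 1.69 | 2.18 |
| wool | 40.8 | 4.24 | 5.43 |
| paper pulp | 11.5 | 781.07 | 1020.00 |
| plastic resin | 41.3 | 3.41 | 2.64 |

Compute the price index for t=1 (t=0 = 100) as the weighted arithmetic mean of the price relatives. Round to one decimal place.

rubber: 6.4 × (2.18/1.69) = 6.4 × 1.289941 = 8.2556
wool: 40.8 × (5.43/4.24) = 40.8 × 1.280660 = 52.2509
paper pulp: 11.5 × (1020.00/781.07) = 11.5 × 1.305901 = 15.0179
plastic resin: 41.3 × (2.64/3.41) = 41.3 × 0.774194 = 31.9742
Index = Σ wᵢ·(p₁ᵢ/p₀ᵢ) = 8.2556 + 52.2509 + 15.0179 + 31.9742 = 107.4986

107.5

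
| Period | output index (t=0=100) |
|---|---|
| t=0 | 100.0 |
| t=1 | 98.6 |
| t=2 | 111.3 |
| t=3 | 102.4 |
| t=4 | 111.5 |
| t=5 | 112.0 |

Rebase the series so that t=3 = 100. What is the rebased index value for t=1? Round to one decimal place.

Rebased(t=1) = 98.6 / 102.4 × 100 = 96.2891

96.3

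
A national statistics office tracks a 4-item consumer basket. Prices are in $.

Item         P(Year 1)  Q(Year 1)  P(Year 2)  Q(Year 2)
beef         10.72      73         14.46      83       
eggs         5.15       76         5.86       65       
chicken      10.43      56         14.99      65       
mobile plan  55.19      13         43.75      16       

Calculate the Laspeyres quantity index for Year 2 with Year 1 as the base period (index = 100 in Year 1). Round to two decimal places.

112.52

Laspeyres quantity index uses base-period prices as weights.
ΣP(Year 1)·Q(Year 2) = 10.72×83 + 5.15×65 + 10.43×65 + 55.19×16 = 889.76 + 334.75 + 677.95 + 883.04 = 2785.5
ΣP(Year 1)·Q(Year 1) = 10.72×73 + 5.15×76 + 10.43×56 + 55.19×13 = 782.56 + 391.4 + 584.08 + 717.47 = 2475.51
Index = 2785.5 / 2475.51 × 100 = 112.5223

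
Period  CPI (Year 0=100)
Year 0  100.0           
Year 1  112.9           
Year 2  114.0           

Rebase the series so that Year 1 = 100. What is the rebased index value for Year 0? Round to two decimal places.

Rebased(Year 0) = 100.0 / 112.9 × 100 = 88.5740

88.57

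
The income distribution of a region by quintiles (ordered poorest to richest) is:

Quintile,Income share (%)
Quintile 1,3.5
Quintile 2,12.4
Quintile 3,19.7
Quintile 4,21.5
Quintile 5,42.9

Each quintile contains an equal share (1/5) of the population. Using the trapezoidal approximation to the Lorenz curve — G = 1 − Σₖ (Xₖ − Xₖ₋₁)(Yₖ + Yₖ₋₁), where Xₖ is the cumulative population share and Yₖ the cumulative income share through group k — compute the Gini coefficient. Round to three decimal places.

0.352

Cumulative income shares Yₖ: 0.0350, 0.1590, 0.3560, 0.5710, 1.0000
Σ (Xₖ−Xₖ₋₁)(Yₖ+Yₖ₋₁) = (1/5)(0.0350+0.0000) + (1/5)(0.1590+0.0350) + (1/5)(0.3560+0.1590) + (1/5)(0.5710+0.3560) + (1/5)(1.0000+0.5710)
  = 0.0070 + 0.0388 + 0.1030 + 0.1854 + 0.3142 = 0.6484
G = 1 − 0.6484 = 0.3516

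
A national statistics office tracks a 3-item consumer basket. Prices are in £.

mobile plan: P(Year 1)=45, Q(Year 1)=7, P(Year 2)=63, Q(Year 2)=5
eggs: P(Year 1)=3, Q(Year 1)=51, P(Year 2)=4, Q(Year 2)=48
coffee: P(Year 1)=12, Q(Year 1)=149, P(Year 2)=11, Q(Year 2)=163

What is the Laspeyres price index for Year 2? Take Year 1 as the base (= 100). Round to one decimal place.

101.2

Laspeyres price index uses base-period quantities as weights.
ΣP(Year 2)·Q(Year 1) = 63×7 + 4×51 + 11×149 = 441 + 204 + 1639 = 2284
ΣP(Year 1)·Q(Year 1) = 45×7 + 3×51 + 12×149 = 315 + 153 + 1788 = 2256
Index = 2284 / 2256 × 100 = 101.2411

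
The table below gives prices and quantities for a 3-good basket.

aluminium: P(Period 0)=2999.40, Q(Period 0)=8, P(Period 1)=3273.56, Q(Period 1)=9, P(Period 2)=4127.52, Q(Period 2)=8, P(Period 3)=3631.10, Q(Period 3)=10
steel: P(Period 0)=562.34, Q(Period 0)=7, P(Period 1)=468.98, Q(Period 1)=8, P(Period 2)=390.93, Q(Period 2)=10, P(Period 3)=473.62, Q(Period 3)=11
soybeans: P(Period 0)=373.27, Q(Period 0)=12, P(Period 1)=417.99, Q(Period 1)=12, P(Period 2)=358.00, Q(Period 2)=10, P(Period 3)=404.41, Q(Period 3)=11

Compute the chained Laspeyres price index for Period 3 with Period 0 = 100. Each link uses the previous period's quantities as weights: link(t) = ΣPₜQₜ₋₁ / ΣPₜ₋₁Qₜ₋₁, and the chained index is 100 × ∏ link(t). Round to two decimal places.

115.85

Link Period 0→Period 1:
ΣP(Period 1)Q(Period 0) = 3273.56×8 + 468.98×7 + 417.99×12 = 26188.48 + 3282.86 + 5015.88 = 34487.22
ΣP(Period 0)Q(Period 0) = 2999.40×8 + 562.34×7 + 373.27×12 = 23995.2 + 3936.38 + 4479.24 = 32410.82
link = 34487.22/32410.82 = 1.064065
Link Period 1→Period 2:
ΣP(Period 2)Q(Period 1) = 4127.52×9 + 390.93×8 + 358.00×12 = 37147.68 + 3127.44 + 4296 = 44571.12
ΣP(Period 1)Q(Period 1) = 3273.56×9 + 468.98×8 + 417.99×12 = 29462.04 + 3751.84 + 5015.88 = 38229.76
link = 44571.12/38229.76 = 1.165875
Link Period 2→Period 3:
ΣP(Period 3)Q(Period 2) = 3631.10×8 + 473.62×10 + 404.41×10 = 29048.8 + 4736.2 + 4044.1 = 37829.1
ΣP(Period 2)Q(Period 2) = 4127.52×8 + 390.93×10 + 358.00×10 = 33020.16 + 3909.3 + 3580 = 40509.46
link = 37829.1/40509.46 = 0.933834
Chained index = 100 × 1.064065 × 1.165875 × 0.933834 = 115.8483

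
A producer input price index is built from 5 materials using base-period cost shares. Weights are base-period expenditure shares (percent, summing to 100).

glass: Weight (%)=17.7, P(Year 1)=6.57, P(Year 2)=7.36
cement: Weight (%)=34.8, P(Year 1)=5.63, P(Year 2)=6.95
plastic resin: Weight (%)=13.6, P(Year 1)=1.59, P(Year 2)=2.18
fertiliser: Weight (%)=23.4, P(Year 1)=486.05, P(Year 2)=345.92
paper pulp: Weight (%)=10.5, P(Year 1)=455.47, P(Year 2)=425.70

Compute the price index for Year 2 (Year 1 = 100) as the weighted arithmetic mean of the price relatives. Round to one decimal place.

107.9

glass: 17.7 × (7.36/6.57) = 17.7 × 1.120244 = 19.8283
cement: 34.8 × (6.95/5.63) = 34.8 × 1.234458 = 42.9591
plastic resin: 13.6 × (2.18/1.59) = 13.6 × 1.371069 = 18.6465
fertiliser: 23.4 × (345.92/486.05) = 23.4 × 0.711696 = 16.6537
paper pulp: 10.5 × (425.70/455.47) = 10.5 × 0.934639 = 9.8137
Index = Σ wᵢ·(p₁ᵢ/p₀ᵢ) = 19.8283 + 42.9591 + 18.6465 + 16.6537 + 9.8137 = 107.9014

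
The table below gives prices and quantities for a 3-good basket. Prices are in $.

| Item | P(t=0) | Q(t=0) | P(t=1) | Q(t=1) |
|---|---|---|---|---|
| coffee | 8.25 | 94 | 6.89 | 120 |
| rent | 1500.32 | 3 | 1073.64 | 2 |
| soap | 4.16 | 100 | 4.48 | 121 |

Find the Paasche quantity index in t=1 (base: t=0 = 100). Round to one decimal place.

Paasche quantity index uses current-period prices as weights.
ΣP(t=1)·Q(t=1) = 6.89×120 + 1073.64×2 + 4.48×121 = 826.8 + 2147.28 + 542.08 = 3516.16
ΣP(t=1)·Q(t=0) = 6.89×94 + 1073.64×3 + 4.48×100 = 647.66 + 3220.92 + 448 = 4316.58
Index = 3516.16 / 4316.58 × 100 = 81.4571

81.5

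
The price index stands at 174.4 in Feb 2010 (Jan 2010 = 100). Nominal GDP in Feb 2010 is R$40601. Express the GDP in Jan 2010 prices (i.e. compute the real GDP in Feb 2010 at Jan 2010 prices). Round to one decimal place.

Real = Nominal ÷ (Index/100) = 40601 ÷ (174.4/100)
     = 40601 ÷ 1.744 = 23280.3899

23280.4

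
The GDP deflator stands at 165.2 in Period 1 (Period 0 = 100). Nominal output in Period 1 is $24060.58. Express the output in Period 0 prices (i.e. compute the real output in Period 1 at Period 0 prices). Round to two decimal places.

Real = Nominal ÷ (Index/100) = 24060.58 ÷ (165.2/100)
     = 24060.58 ÷ 1.652 = 14564.5157

14564.52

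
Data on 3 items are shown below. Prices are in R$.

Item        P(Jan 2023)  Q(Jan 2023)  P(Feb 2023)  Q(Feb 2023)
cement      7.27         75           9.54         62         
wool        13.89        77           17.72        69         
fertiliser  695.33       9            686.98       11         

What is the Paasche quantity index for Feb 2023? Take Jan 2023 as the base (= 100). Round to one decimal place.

Paasche quantity index uses current-period prices as weights.
ΣP(Feb 2023)·Q(Feb 2023) = 9.54×62 + 17.72×69 + 686.98×11 = 591.48 + 1222.68 + 7556.78 = 9370.94
ΣP(Feb 2023)·Q(Jan 2023) = 9.54×75 + 17.72×77 + 686.98×9 = 715.5 + 1364.44 + 6182.82 = 8262.76
Index = 9370.94 / 8262.76 × 100 = 113.4117

113.4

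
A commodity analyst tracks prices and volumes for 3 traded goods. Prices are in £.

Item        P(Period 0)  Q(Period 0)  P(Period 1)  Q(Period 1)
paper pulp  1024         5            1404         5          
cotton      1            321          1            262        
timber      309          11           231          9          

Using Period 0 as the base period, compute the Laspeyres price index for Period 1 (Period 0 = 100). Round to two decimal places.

Laspeyres price index uses base-period quantities as weights.
ΣP(Period 1)·Q(Period 0) = 1404×5 + 1×321 + 231×11 = 7020 + 321 + 2541 = 9882
ΣP(Period 0)·Q(Period 0) = 1024×5 + 1×321 + 309×11 = 5120 + 321 + 3399 = 8840
Index = 9882 / 8840 × 100 = 111.7873

111.79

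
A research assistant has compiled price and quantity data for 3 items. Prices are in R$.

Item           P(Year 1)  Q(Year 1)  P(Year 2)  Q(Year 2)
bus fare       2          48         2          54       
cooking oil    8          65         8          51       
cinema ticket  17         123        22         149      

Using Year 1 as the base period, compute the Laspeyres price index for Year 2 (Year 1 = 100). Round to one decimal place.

122.7

Laspeyres price index uses base-period quantities as weights.
ΣP(Year 2)·Q(Year 1) = 2×48 + 8×65 + 22×123 = 96 + 520 + 2706 = 3322
ΣP(Year 1)·Q(Year 1) = 2×48 + 8×65 + 17×123 = 96 + 520 + 2091 = 2707
Index = 3322 / 2707 × 100 = 122.7189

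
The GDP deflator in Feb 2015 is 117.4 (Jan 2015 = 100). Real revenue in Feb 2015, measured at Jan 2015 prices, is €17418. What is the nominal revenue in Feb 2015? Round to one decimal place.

Nominal = Real × (Index/100) = 17418 × (117.4/100)
        = 17418 × 1.174 = 20448.7320

20448.7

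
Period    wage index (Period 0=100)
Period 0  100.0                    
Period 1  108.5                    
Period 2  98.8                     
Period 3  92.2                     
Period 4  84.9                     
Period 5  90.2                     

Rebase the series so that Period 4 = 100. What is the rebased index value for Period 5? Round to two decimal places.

Rebased(Period 5) = 90.2 / 84.9 × 100 = 106.2426

106.24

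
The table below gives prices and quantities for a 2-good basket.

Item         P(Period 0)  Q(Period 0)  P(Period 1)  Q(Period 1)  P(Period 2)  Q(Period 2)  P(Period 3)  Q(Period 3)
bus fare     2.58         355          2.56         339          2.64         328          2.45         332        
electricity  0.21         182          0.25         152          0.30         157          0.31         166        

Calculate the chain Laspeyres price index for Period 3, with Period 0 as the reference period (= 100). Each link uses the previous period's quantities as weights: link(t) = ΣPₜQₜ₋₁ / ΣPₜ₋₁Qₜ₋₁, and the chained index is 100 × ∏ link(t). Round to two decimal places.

Link Period 0→Period 1:
ΣP(Period 1)Q(Period 0) = 2.56×355 + 0.25×182 = 908.8 + 45.5 = 954.3
ΣP(Period 0)Q(Period 0) = 2.58×355 + 0.21×182 = 915.9 + 38.22 = 954.12
link = 954.3/954.12 = 1.000189
Link Period 1→Period 2:
ΣP(Period 2)Q(Period 1) = 2.64×339 + 0.30×152 = 894.96 + 45.6 = 940.56
ΣP(Period 1)Q(Period 1) = 2.56×339 + 0.25×152 = 867.84 + 38 = 905.84
link = 940.56/905.84 = 1.038329
Link Period 2→Period 3:
ΣP(Period 3)Q(Period 2) = 2.45×328 + 0.31×157 = 803.6 + 48.67 = 852.27
ΣP(Period 2)Q(Period 2) = 2.64×328 + 0.30×157 = 865.92 + 47.1 = 913.02
link = 852.27/913.02 = 0.933463
Chained index = 100 × 1.000189 × 1.038329 × 0.933463 = 96.9424

96.94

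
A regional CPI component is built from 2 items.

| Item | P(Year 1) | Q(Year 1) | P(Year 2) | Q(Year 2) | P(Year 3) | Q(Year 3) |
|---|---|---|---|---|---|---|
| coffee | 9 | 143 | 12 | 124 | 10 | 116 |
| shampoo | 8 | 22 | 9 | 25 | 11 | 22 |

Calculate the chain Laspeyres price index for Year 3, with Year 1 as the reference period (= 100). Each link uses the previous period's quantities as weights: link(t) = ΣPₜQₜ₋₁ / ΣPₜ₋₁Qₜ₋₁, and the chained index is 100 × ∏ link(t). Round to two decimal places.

Link Year 1→Year 2:
ΣP(Year 2)Q(Year 1) = 12×143 + 9×22 = 1716 + 198 = 1914
ΣP(Year 1)Q(Year 1) = 9×143 + 8×22 = 1287 + 176 = 1463
link = 1914/1463 = 1.308271
Link Year 2→Year 3:
ΣP(Year 3)Q(Year 2) = 10×124 + 11×25 = 1240 + 275 = 1515
ΣP(Year 2)Q(Year 2) = 12×124 + 9×25 = 1488 + 225 = 1713
link = 1515/1713 = 0.884413
Chained index = 100 × 1.308271 × 0.884413 = 115.7052

115.71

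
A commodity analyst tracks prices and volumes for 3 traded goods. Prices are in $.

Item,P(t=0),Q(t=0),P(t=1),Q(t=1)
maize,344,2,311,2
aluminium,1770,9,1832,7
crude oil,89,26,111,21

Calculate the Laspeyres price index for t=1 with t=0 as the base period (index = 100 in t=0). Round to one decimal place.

Laspeyres price index uses base-period quantities as weights.
ΣP(t=1)·Q(t=0) = 311×2 + 1832×9 + 111×26 = 622 + 16488 + 2886 = 19996
ΣP(t=0)·Q(t=0) = 344×2 + 1770×9 + 89×26 = 688 + 15930 + 2314 = 18932
Index = 19996 / 18932 × 100 = 105.6201

105.6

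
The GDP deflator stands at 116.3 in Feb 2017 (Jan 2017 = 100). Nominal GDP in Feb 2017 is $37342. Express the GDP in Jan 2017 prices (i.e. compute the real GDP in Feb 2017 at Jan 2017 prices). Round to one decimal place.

32108.3

Real = Nominal ÷ (Index/100) = 37342 ÷ (116.3/100)
     = 37342 ÷ 1.163 = 32108.3405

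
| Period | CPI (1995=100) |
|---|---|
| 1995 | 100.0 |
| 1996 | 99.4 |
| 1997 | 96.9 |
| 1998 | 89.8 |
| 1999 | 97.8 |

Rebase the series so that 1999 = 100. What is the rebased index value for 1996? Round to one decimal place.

101.6

Rebased(1996) = 99.4 / 97.8 × 100 = 101.6360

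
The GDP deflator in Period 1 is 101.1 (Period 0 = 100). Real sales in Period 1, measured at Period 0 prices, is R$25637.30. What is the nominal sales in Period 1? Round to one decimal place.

25919.3

Nominal = Real × (Index/100) = 25637.30 × (101.1/100)
        = 25637.30 × 1.011 = 25919.3103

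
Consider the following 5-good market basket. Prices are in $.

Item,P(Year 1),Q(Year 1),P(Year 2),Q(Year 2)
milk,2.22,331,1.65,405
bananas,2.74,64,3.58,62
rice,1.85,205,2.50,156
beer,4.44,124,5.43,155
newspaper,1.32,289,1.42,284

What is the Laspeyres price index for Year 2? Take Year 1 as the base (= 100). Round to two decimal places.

Laspeyres price index uses base-period quantities as weights.
ΣP(Year 2)·Q(Year 1) = 1.65×331 + 3.58×64 + 2.50×205 + 5.43×124 + 1.42×289 = 546.15 + 229.12 + 512.5 + 673.32 + 410.38 = 2371.47
ΣP(Year 1)·Q(Year 1) = 2.22×331 + 2.74×64 + 1.85×205 + 4.44×124 + 1.32×289 = 734.82 + 175.36 + 379.25 + 550.56 + 381.48 = 2221.47
Index = 2371.47 / 2221.47 × 100 = 106.7523

106.75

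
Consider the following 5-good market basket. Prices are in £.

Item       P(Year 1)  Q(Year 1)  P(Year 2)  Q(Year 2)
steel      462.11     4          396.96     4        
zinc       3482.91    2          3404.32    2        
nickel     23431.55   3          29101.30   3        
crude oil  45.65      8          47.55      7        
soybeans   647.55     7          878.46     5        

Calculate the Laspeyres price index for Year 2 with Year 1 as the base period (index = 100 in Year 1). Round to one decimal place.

121.7

Laspeyres price index uses base-period quantities as weights.
ΣP(Year 2)·Q(Year 1) = 396.96×4 + 3404.32×2 + 29101.30×3 + 47.55×8 + 878.46×7 = 1587.84 + 6808.64 + 87303.9 + 380.4 + 6149.22 = 102230
ΣP(Year 1)·Q(Year 1) = 462.11×4 + 3482.91×2 + 23431.55×3 + 45.65×8 + 647.55×7 = 1848.44 + 6965.82 + 70294.65 + 365.2 + 4532.85 = 84006.96
Index = 102230 / 84006.96 × 100 = 121.6923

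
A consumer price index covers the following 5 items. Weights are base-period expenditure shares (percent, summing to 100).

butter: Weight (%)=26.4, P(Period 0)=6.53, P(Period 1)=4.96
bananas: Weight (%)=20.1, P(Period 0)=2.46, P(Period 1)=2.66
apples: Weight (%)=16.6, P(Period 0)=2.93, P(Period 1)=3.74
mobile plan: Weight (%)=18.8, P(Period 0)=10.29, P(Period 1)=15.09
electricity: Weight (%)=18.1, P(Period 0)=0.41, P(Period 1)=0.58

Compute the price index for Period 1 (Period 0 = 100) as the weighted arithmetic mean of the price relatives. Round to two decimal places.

butter: 26.4 × (4.96/6.53) = 26.4 × 0.759571 = 20.0527
bananas: 20.1 × (2.66/2.46) = 20.1 × 1.081301 = 21.7341
apples: 16.6 × (3.74/2.93) = 16.6 × 1.276451 = 21.1891
mobile plan: 18.8 × (15.09/10.29) = 18.8 × 1.466472 = 27.5697
electricity: 18.1 × (0.58/0.41) = 18.1 × 1.414634 = 25.6049
Index = Σ wᵢ·(p₁ᵢ/p₀ᵢ) = 20.0527 + 21.7341 + 21.1891 + 27.5697 + 25.6049 = 116.1505

116.15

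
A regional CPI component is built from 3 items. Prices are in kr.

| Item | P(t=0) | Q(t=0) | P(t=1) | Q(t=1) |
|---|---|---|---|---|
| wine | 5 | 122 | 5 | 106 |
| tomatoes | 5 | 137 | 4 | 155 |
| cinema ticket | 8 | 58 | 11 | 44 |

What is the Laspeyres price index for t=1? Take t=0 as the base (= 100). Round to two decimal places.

102.10

Laspeyres price index uses base-period quantities as weights.
ΣP(t=1)·Q(t=0) = 5×122 + 4×137 + 11×58 = 610 + 548 + 638 = 1796
ΣP(t=0)·Q(t=0) = 5×122 + 5×137 + 8×58 = 610 + 685 + 464 = 1759
Index = 1796 / 1759 × 100 = 102.1035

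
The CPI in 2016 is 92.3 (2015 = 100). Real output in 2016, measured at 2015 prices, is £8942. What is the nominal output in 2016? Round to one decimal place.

8253.5

Nominal = Real × (Index/100) = 8942 × (92.3/100)
        = 8942 × 0.923 = 8253.4660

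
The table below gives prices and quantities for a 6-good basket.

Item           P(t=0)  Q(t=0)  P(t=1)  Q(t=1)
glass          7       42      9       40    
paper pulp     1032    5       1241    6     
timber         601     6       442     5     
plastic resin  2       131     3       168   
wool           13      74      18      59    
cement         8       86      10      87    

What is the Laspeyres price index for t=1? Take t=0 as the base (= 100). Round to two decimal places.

107.73

Laspeyres price index uses base-period quantities as weights.
ΣP(t=1)·Q(t=0) = 9×42 + 1241×5 + 442×6 + 3×131 + 18×74 + 10×86 = 378 + 6205 + 2652 + 393 + 1332 + 860 = 11820
ΣP(t=0)·Q(t=0) = 7×42 + 1032×5 + 601×6 + 2×131 + 13×74 + 8×86 = 294 + 5160 + 3606 + 262 + 962 + 688 = 10972
Index = 11820 / 10972 × 100 = 107.7288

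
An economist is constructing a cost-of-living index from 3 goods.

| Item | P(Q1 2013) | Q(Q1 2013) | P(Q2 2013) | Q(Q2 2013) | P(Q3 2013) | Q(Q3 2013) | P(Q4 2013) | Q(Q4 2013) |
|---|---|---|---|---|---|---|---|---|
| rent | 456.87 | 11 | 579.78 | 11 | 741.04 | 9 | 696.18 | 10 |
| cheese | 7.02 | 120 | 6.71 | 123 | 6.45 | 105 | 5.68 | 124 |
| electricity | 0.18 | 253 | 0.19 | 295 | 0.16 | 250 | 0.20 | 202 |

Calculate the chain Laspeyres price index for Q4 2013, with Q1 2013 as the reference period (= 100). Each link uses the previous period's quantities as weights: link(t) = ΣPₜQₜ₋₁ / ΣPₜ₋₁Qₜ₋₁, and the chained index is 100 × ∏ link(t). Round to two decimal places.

Link Q1 2013→Q2 2013:
ΣP(Q2 2013)Q(Q1 2013) = 579.78×11 + 6.71×120 + 0.19×253 = 6377.58 + 805.2 + 48.07 = 7230.85
ΣP(Q1 2013)Q(Q1 2013) = 456.87×11 + 7.02×120 + 0.18×253 = 5025.57 + 842.4 + 45.54 = 5913.51
link = 7230.85/5913.51 = 1.222768
Link Q2 2013→Q3 2013:
ΣP(Q3 2013)Q(Q2 2013) = 741.04×11 + 6.45×123 + 0.16×295 = 8151.44 + 793.35 + 47.2 = 8991.99
ΣP(Q2 2013)Q(Q2 2013) = 579.78×11 + 6.71×123 + 0.19×295 = 6377.58 + 825.33 + 56.05 = 7258.96
link = 8991.99/7258.96 = 1.238744
Link Q3 2013→Q4 2013:
ΣP(Q4 2013)Q(Q3 2013) = 696.18×9 + 5.68×105 + 0.20×250 = 6265.62 + 596.4 + 50 = 6912.02
ΣP(Q3 2013)Q(Q3 2013) = 741.04×9 + 6.45×105 + 0.16×250 = 6669.36 + 677.25 + 40 = 7386.61
link = 6912.02/7386.61 = 0.935750
Chained index = 100 × 1.222768 × 1.238744 × 0.935750 = 141.7377

141.74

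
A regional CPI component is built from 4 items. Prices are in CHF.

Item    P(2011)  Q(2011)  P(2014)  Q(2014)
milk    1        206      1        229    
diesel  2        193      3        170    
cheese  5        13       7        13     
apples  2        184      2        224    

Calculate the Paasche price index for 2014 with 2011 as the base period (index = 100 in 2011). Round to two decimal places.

118.11

Paasche price index uses current-period quantities as weights.
ΣP(2014)·Q(2014) = 1×229 + 3×170 + 7×13 + 2×224 = 229 + 510 + 91 + 448 = 1278
ΣP(2011)·Q(2014) = 1×229 + 2×170 + 5×13 + 2×224 = 229 + 340 + 65 + 448 = 1082
Index = 1278 / 1082 × 100 = 118.1146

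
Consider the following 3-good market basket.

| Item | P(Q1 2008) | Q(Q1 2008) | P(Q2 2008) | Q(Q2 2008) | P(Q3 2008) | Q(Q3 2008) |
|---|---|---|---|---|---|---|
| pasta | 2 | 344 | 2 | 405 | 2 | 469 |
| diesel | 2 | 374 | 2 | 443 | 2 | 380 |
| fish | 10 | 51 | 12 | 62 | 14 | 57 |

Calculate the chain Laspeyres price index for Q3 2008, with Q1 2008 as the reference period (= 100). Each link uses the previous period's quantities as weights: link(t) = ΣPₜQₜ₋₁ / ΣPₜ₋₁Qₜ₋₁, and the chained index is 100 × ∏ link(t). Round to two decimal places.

Link Q1 2008→Q2 2008:
ΣP(Q2 2008)Q(Q1 2008) = 2×344 + 2×374 + 12×51 = 688 + 748 + 612 = 2048
ΣP(Q1 2008)Q(Q1 2008) = 2×344 + 2×374 + 10×51 = 688 + 748 + 510 = 1946
link = 2048/1946 = 1.052415
Link Q2 2008→Q3 2008:
ΣP(Q3 2008)Q(Q2 2008) = 2×405 + 2×443 + 14×62 = 810 + 886 + 868 = 2564
ΣP(Q2 2008)Q(Q2 2008) = 2×405 + 2×443 + 12×62 = 810 + 886 + 744 = 2440
link = 2564/2440 = 1.050820
Chained index = 100 × 1.052415 × 1.050820 = 110.5899

110.59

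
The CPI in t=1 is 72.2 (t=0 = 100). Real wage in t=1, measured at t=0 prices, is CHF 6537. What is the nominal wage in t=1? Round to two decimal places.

Nominal = Real × (Index/100) = 6537 × (72.2/100)
        = 6537 × 0.722 = 4719.7140

4719.71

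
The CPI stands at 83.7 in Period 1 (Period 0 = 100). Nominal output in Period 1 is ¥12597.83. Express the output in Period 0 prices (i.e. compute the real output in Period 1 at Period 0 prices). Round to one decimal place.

Real = Nominal ÷ (Index/100) = 12597.83 ÷ (83.7/100)
     = 12597.83 ÷ 0.837 = 15051.1708

15051.2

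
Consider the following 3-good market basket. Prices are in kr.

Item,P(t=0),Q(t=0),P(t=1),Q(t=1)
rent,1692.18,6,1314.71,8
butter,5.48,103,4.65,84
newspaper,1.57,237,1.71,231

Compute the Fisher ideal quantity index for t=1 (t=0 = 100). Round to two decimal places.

129.17

Laspeyres component (base-period weights):
ΣP(t=0)Q(t=1) = 1692.18×8 + 5.48×84 + 1.57×231 = 13537.44 + 460.32 + 362.67 = 14360.43
ΣP(t=0)Q(t=0) = 1692.18×6 + 5.48×103 + 1.57×237 = 10153.08 + 564.44 + 372.09 = 11089.61
L = 14360.43 / 11089.61 × 100 = 129.4945
Paasche component (current-period weights):
ΣP(t=1)Q(t=1) = 1314.71×8 + 4.65×84 + 1.71×231 = 10517.68 + 390.6 + 395.01 = 11303.29
ΣP(t=1)Q(t=0) = 1314.71×6 + 4.65×103 + 1.71×237 = 7888.26 + 478.95 + 405.27 = 8772.48
P = 11303.29 / 8772.48 × 100 = 128.8494
Fisher = √(L × P) = √(129.4945 × 128.8494) = 129.1715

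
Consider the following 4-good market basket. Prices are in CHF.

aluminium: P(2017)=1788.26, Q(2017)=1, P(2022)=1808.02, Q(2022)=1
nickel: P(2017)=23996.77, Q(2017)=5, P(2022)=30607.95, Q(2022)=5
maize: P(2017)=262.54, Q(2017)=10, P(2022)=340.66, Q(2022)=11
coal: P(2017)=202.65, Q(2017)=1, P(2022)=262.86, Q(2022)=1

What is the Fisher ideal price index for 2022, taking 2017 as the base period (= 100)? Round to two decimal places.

Laspeyres component (base-period weights):
ΣP(2022)Q(2017) = 1808.02×1 + 30607.95×5 + 340.66×10 + 262.86×1 = 1808.02 + 153039.75 + 3406.6 + 262.86 = 158517.23
ΣP(2017)Q(2017) = 1788.26×1 + 23996.77×5 + 262.54×10 + 202.65×1 = 1788.26 + 119983.85 + 2625.4 + 202.65 = 124600.16
L = 158517.23 / 124600.16 × 100 = 127.2207
Paasche component (current-period weights):
ΣP(2022)Q(2022) = 1808.02×1 + 30607.95×5 + 340.66×11 + 262.86×1 = 1808.02 + 153039.75 + 3747.26 + 262.86 = 158857.89
ΣP(2017)Q(2022) = 1788.26×1 + 23996.77×5 + 262.54×11 + 202.65×1 = 1788.26 + 119983.85 + 2887.94 + 202.65 = 124862.7
P = 158857.89 / 124862.7 × 100 = 127.2261
Fisher = √(L × P) = √(127.2207 × 127.2261) = 127.2234

127.22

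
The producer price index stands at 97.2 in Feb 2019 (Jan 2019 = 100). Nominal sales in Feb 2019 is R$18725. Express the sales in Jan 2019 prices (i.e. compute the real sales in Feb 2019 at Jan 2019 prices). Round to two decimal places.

19264.40

Real = Nominal ÷ (Index/100) = 18725 ÷ (97.2/100)
     = 18725 ÷ 0.972 = 19264.4033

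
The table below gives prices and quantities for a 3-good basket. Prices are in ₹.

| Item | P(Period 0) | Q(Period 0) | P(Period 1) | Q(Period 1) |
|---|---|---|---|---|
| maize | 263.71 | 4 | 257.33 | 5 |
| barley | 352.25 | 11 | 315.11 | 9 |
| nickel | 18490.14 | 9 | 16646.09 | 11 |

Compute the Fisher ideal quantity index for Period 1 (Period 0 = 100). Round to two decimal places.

121.33

Laspeyres component (base-period weights):
ΣP(Period 0)Q(Period 1) = 263.71×5 + 352.25×9 + 18490.14×11 = 1318.55 + 3170.25 + 203391.54 = 207880.34
ΣP(Period 0)Q(Period 0) = 263.71×4 + 352.25×11 + 18490.14×9 = 1054.84 + 3874.75 + 166411.26 = 171340.85
L = 207880.34 / 171340.85 × 100 = 121.3256
Paasche component (current-period weights):
ΣP(Period 1)Q(Period 1) = 257.33×5 + 315.11×9 + 16646.09×11 = 1286.65 + 2835.99 + 183106.99 = 187229.63
ΣP(Period 1)Q(Period 0) = 257.33×4 + 315.11×11 + 16646.09×9 = 1029.32 + 3466.21 + 149814.81 = 154310.34
P = 187229.63 / 154310.34 × 100 = 121.3332
Fisher = √(L × P) = √(121.3256 × 121.3332) = 121.3294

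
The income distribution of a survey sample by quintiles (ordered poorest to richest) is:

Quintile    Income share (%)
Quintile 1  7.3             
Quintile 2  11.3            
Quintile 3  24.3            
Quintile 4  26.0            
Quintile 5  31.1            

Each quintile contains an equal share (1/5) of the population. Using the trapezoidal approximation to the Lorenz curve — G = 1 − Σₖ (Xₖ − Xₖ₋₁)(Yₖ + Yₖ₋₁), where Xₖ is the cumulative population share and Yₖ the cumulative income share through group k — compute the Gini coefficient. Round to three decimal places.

Cumulative income shares Yₖ: 0.0730, 0.1860, 0.4290, 0.6890, 1.0000
Σ (Xₖ−Xₖ₋₁)(Yₖ+Yₖ₋₁) = (1/5)(0.0730+0.0000) + (1/5)(0.1860+0.0730) + (1/5)(0.4290+0.1860) + (1/5)(0.6890+0.4290) + (1/5)(1.0000+0.6890)
  = 0.0146 + 0.0518 + 0.1230 + 0.2236 + 0.3378 = 0.7508
G = 1 − 0.7508 = 0.2492

0.249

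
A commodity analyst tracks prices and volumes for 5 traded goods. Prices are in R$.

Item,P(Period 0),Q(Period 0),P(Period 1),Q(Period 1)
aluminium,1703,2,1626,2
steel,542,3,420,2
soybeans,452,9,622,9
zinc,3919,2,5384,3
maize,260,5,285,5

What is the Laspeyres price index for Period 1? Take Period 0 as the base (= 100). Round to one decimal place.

Laspeyres price index uses base-period quantities as weights.
ΣP(Period 1)·Q(Period 0) = 1626×2 + 420×3 + 622×9 + 5384×2 + 285×5 = 3252 + 1260 + 5598 + 10768 + 1425 = 22303
ΣP(Period 0)·Q(Period 0) = 1703×2 + 542×3 + 452×9 + 3919×2 + 260×5 = 3406 + 1626 + 4068 + 7838 + 1300 = 18238
Index = 22303 / 18238 × 100 = 122.2886

122.3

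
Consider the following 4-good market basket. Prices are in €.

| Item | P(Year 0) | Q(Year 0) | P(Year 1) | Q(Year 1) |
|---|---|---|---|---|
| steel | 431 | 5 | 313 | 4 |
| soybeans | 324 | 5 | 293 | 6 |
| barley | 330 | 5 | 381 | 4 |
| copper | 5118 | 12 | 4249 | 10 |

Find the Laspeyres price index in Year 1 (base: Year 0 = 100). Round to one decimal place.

83.7

Laspeyres price index uses base-period quantities as weights.
ΣP(Year 1)·Q(Year 0) = 313×5 + 293×5 + 381×5 + 4249×12 = 1565 + 1465 + 1905 + 50988 = 55923
ΣP(Year 0)·Q(Year 0) = 431×5 + 324×5 + 330×5 + 5118×12 = 2155 + 1620 + 1650 + 61416 = 66841
Index = 55923 / 66841 × 100 = 83.6657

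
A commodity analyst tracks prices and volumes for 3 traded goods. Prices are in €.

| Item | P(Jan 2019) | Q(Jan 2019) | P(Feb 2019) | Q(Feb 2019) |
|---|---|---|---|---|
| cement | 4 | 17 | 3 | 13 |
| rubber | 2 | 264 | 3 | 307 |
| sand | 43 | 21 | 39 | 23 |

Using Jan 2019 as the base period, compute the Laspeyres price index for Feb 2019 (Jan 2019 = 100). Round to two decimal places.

Laspeyres price index uses base-period quantities as weights.
ΣP(Feb 2019)·Q(Jan 2019) = 3×17 + 3×264 + 39×21 = 51 + 792 + 819 = 1662
ΣP(Jan 2019)·Q(Jan 2019) = 4×17 + 2×264 + 43×21 = 68 + 528 + 903 = 1499
Index = 1662 / 1499 × 100 = 110.8739

110.87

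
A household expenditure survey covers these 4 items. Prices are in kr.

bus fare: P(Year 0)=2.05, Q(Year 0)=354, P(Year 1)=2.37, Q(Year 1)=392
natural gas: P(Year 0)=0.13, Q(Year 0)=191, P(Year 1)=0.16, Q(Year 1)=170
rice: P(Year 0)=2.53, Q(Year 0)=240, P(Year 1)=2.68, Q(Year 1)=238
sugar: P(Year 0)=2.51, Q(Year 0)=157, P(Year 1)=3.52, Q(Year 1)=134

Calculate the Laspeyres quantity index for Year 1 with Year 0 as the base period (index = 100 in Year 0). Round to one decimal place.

Laspeyres quantity index uses base-period prices as weights.
ΣP(Year 0)·Q(Year 1) = 2.05×392 + 0.13×170 + 2.53×238 + 2.51×134 = 803.6 + 22.1 + 602.14 + 336.34 = 1764.18
ΣP(Year 0)·Q(Year 0) = 2.05×354 + 0.13×191 + 2.53×240 + 2.51×157 = 725.7 + 24.83 + 607.2 + 394.07 = 1751.8
Index = 1764.18 / 1751.8 × 100 = 100.7067

100.7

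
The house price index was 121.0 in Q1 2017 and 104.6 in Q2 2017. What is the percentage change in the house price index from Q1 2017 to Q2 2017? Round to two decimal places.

Change = (104.6 − 121.0) / 121.0 × 100
       = -16.4 / 121.0 × 100 = -13.5537%

-13.55%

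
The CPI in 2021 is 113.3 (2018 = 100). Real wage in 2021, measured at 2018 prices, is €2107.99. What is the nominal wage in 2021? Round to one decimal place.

Nominal = Real × (Index/100) = 2107.99 × (113.3/100)
        = 2107.99 × 1.133 = 2388.3527

2388.4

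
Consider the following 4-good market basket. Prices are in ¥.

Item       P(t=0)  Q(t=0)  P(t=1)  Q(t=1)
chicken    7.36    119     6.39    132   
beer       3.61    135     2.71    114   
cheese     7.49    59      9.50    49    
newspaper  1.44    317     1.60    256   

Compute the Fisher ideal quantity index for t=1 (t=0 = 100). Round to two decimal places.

93.05

Laspeyres component (base-period weights):
ΣP(t=0)Q(t=1) = 7.36×132 + 3.61×114 + 7.49×49 + 1.44×256 = 971.52 + 411.54 + 367.01 + 368.64 = 2118.71
ΣP(t=0)Q(t=0) = 7.36×119 + 3.61×135 + 7.49×59 + 1.44×317 = 875.84 + 487.35 + 441.91 + 456.48 = 2261.58
L = 2118.71 / 2261.58 × 100 = 93.6827
Paasche component (current-period weights):
ΣP(t=1)Q(t=1) = 6.39×132 + 2.71×114 + 9.50×49 + 1.60×256 = 843.48 + 308.94 + 465.5 + 409.6 = 2027.52
ΣP(t=1)Q(t=0) = 6.39×119 + 2.71×135 + 9.50×59 + 1.60×317 = 760.41 + 365.85 + 560.5 + 507.2 = 2193.96
P = 2027.52 / 2193.96 × 100 = 92.4137
Fisher = √(L × P) = √(93.6827 × 92.4137) = 93.0461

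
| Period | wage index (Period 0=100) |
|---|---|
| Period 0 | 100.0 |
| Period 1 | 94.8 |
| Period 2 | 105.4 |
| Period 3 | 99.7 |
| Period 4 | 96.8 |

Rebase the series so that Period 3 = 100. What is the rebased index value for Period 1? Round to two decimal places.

Rebased(Period 1) = 94.8 / 99.7 × 100 = 95.0853

95.09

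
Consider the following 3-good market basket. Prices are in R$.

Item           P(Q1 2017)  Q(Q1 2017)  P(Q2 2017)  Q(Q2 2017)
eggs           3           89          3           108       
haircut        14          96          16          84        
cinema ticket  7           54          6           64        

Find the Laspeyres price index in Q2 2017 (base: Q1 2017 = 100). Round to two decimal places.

106.94

Laspeyres price index uses base-period quantities as weights.
ΣP(Q2 2017)·Q(Q1 2017) = 3×89 + 16×96 + 6×54 = 267 + 1536 + 324 = 2127
ΣP(Q1 2017)·Q(Q1 2017) = 3×89 + 14×96 + 7×54 = 267 + 1344 + 378 = 1989
Index = 2127 / 1989 × 100 = 106.9382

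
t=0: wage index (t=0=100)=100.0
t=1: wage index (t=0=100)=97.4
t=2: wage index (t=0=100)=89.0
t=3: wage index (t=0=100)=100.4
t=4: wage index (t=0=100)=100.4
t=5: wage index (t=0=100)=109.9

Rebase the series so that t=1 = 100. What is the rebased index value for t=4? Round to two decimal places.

Rebased(t=4) = 100.4 / 97.4 × 100 = 103.0801

103.08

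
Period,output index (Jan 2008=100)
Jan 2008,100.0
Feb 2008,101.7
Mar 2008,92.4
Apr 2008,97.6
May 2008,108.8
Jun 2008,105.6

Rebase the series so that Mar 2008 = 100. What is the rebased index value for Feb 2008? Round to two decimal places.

110.06

Rebased(Feb 2008) = 101.7 / 92.4 × 100 = 110.0649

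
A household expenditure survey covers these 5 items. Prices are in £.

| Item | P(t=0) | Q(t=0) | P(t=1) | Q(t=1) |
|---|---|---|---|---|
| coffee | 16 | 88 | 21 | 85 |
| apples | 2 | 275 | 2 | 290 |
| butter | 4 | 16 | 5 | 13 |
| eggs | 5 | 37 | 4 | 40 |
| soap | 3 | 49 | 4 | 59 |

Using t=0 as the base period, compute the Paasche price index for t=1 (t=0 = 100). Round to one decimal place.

Paasche price index uses current-period quantities as weights.
ΣP(t=1)·Q(t=1) = 21×85 + 2×290 + 5×13 + 4×40 + 4×59 = 1785 + 580 + 65 + 160 + 236 = 2826
ΣP(t=0)·Q(t=1) = 16×85 + 2×290 + 4×13 + 5×40 + 3×59 = 1360 + 580 + 52 + 200 + 177 = 2369
Index = 2826 / 2369 × 100 = 119.2908

119.3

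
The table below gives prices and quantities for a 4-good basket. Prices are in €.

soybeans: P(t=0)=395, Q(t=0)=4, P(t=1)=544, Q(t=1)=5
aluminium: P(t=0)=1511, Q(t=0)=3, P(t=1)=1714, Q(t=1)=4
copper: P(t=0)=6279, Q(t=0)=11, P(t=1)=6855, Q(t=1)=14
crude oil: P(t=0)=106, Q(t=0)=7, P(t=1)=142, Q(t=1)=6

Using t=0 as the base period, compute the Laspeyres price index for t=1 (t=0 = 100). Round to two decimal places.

110.26

Laspeyres price index uses base-period quantities as weights.
ΣP(t=1)·Q(t=0) = 544×4 + 1714×3 + 6855×11 + 142×7 = 2176 + 5142 + 75405 + 994 = 83717
ΣP(t=0)·Q(t=0) = 395×4 + 1511×3 + 6279×11 + 106×7 = 1580 + 4533 + 69069 + 742 = 75924
Index = 83717 / 75924 × 100 = 110.2642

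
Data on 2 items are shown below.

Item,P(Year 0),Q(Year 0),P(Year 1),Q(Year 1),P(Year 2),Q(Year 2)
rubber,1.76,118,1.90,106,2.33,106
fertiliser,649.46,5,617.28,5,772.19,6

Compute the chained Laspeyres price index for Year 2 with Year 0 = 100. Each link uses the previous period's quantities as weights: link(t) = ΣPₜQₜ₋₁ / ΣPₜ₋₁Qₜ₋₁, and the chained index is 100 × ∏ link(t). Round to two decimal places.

Link Year 0→Year 1:
ΣP(Year 1)Q(Year 0) = 1.90×118 + 617.28×5 = 224.2 + 3086.4 = 3310.6
ΣP(Year 0)Q(Year 0) = 1.76×118 + 649.46×5 = 207.68 + 3247.3 = 3454.98
link = 3310.6/3454.98 = 0.958211
Link Year 1→Year 2:
ΣP(Year 2)Q(Year 1) = 2.33×106 + 772.19×5 = 246.98 + 3860.95 = 4107.93
ΣP(Year 1)Q(Year 1) = 1.90×106 + 617.28×5 = 201.4 + 3086.4 = 3287.8
link = 4107.93/3287.8 = 1.249446
Chained index = 100 × 0.958211 × 1.249446 = 119.7233

119.72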